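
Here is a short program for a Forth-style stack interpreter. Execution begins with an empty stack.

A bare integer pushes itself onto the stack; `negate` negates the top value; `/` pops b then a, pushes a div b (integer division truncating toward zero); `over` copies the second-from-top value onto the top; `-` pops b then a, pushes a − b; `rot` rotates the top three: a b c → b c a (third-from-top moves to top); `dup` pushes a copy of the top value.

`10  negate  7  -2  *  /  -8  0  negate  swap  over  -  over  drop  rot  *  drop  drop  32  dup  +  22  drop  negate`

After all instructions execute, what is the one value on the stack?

-64

10     → [10]
negate → [-10]
7      → [-10, 7]
-2     → [-10, 7, -2]
*      → [-10, -14]
/      → [0]
-8     → [0, -8]
0      → [0, -8, 0]
negate → [0, -8, 0]
swap   → [0, 0, -8]
over   → [0, 0, -8, 0]
-      → [0, 0, -8]
over   → [0, 0, -8, 0]
drop   → [0, 0, -8]
rot    → [0, -8, 0]
*      → [0, 0]
drop   → [0]
drop   → []
32     → [32]
dup    → [32, 32]
+      → [64]
22     → [64, 22]
drop   → [64]
negate → [-64]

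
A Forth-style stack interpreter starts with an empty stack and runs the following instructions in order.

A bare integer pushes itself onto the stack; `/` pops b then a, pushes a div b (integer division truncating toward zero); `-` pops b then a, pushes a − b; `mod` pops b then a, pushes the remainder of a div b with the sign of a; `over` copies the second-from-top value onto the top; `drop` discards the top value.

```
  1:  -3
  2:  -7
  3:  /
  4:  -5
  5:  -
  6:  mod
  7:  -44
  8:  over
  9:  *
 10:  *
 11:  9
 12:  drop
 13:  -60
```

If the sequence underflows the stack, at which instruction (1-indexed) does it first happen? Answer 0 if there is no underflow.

6

-3  [-3]
-7  [-3, -7]
/   [0]
-5  [0, -5]
-   [5]
mod  — needs 2 operands, stack has 1 → underflow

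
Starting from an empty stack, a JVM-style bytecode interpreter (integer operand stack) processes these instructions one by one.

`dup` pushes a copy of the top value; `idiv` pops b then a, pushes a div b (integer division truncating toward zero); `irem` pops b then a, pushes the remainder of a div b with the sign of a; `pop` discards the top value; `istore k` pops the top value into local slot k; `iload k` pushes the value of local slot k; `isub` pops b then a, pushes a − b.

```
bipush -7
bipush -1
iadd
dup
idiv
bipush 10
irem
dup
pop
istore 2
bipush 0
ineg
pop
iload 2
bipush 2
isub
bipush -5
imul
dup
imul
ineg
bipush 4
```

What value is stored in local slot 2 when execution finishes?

1

bipush -7 → -7
bipush -1 → -7 -1
iadd      → -8
dup       → -8 -8
idiv      → 1
bipush 10 → 1 10
irem      → 1
dup       → 1 1
pop       → 1
istore 2  → (empty)
bipush 0  → 0
ineg      → 0
pop       → (empty)
iload 2   → 1
bipush 2  → 1 2
isub      → -1
bipush -5 → -1 -5
imul      → 5
dup       → 5 5
imul      → 25
ineg      → -25
bipush 4  → -25 4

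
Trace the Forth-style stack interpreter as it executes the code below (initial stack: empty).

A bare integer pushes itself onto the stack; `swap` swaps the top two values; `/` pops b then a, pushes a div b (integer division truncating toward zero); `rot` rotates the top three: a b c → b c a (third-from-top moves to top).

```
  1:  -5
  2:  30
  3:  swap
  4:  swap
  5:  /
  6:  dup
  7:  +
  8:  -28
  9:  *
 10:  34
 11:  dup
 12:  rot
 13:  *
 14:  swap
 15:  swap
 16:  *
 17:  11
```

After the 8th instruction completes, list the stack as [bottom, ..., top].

[0, -28]

-5    -5
30    -5 30
swap  30 -5
swap  -5 30
/     0
dup   0 0
+     0
-28   0 -28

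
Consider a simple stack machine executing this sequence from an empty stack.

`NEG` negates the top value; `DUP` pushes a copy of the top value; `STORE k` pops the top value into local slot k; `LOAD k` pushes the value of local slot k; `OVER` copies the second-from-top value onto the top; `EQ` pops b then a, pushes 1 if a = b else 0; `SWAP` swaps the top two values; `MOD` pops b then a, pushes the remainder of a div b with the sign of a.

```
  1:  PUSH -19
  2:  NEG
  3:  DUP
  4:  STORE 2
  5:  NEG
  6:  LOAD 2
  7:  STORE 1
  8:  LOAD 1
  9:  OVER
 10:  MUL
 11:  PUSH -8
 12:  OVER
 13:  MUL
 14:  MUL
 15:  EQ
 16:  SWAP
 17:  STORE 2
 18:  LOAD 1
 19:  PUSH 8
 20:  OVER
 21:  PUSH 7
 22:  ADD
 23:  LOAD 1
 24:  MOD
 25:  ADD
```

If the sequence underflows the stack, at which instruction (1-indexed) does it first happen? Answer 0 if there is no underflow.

16

PUSH -19 : -19
NEG      : 19
DUP      : 19 19
STORE 2  : 19
NEG      : -19
LOAD 2   : -19 19
STORE 1  : -19
LOAD 1   : -19 19
OVER     : -19 19 -19
MUL      : -19 -361
PUSH -8  : -19 -361 -8
OVER     : -19 -361 -8 -361
MUL      : -19 -361 2888
MUL      : -19 -1042568
EQ       : 0
SWAP  — needs 2 operands, stack has 1 → underflow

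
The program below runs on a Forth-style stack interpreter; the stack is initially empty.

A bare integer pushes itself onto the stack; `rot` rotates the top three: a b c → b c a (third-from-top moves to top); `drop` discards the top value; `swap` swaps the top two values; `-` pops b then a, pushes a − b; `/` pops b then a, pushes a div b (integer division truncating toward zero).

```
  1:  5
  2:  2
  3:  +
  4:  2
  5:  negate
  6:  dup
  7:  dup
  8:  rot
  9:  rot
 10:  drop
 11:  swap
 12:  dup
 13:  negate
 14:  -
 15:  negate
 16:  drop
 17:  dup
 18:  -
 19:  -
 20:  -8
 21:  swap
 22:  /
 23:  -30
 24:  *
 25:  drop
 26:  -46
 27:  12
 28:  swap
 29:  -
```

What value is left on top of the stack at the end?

5      -> [5]
2      -> [5, 2]
+      -> [7]
2      -> [7, 2]
negate -> [7, -2]
dup    -> [7, -2, -2]
dup    -> [7, -2, -2, -2]
rot    -> [7, -2, -2, -2]
rot    -> [7, -2, -2, -2]
drop   -> [7, -2, -2]
swap   -> [7, -2, -2]
dup    -> [7, -2, -2, -2]
negate -> [7, -2, -2, 2]
-      -> [7, -2, -4]
negate -> [7, -2, 4]
drop   -> [7, -2]
dup    -> [7, -2, -2]
-      -> [7, 0]
-      -> [7]
-8     -> [7, -8]
swap   -> [-8, 7]
/      -> [-1]
-30    -> [-1, -30]
*      -> [30]
drop   -> []
-46    -> [-46]
12     -> [-46, 12]
swap   -> [12, -46]
-      -> [58]

58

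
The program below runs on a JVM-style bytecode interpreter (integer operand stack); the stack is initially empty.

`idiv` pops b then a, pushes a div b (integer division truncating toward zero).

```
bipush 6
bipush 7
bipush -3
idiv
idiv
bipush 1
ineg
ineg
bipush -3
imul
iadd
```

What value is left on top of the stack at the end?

bipush 6   6
bipush 7   6 7
bipush -3  6 7 -3
idiv       6 -2
idiv       -3
bipush 1   -3 1
ineg       -3 -1
ineg       -3 1
bipush -3  -3 1 -3
imul       -3 -3
iadd       -6

-6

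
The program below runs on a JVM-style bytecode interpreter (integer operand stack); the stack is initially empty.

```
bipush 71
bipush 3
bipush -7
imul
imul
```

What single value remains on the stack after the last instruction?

-1491

bipush 71 : [71]
bipush 3  : [71, 3]
bipush -7 : [71, 3, -7]
imul      : [71, -21]
imul      : [-1491]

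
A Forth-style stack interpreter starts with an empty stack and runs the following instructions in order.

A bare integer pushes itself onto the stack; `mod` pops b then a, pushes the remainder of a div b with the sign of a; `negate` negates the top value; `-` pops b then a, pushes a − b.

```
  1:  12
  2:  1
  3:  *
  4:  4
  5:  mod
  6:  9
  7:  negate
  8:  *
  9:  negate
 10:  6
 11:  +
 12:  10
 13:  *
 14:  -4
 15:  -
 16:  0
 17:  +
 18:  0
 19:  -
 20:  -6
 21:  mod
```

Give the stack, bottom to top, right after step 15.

12     → 12
1      → 12 1
*      → 12
4      → 12 4
mod    → 0
9      → 0 9
negate → 0 -9
*      → 0
negate → 0
6      → 0 6
+      → 6
10     → 6 10
*      → 60
-4     → 60 -4
-      → 64

[64]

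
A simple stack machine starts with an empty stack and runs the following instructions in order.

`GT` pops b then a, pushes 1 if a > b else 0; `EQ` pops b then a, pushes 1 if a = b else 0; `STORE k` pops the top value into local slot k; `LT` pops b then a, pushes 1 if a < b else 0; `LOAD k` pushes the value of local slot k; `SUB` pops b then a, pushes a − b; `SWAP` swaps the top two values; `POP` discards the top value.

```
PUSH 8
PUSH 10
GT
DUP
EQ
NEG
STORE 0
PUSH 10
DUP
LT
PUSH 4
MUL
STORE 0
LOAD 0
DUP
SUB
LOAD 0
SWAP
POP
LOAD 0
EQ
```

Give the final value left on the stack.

PUSH 8  : [8]
PUSH 10 : [8, 10]
GT      : [0]
DUP     : [0, 0]
EQ      : [1]
NEG     : [-1]
STORE 0 : []
PUSH 10 : [10]
DUP     : [10, 10]
LT      : [0]
PUSH 4  : [0, 4]
MUL     : [0]
STORE 0 : []
LOAD 0  : [0]
DUP     : [0, 0]
SUB     : [0]
LOAD 0  : [0, 0]
SWAP    : [0, 0]
POP     : [0]
LOAD 0  : [0, 0]
EQ      : [1]

1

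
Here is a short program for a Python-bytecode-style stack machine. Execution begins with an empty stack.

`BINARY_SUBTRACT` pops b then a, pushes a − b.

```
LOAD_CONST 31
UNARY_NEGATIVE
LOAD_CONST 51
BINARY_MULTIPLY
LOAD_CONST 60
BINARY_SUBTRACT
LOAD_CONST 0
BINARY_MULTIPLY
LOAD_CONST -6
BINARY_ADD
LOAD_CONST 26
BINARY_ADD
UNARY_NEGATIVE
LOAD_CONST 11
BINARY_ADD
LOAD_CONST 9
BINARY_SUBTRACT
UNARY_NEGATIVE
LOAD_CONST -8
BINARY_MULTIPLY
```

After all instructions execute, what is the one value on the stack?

-144

LOAD_CONST 31   -> 31
UNARY_NEGATIVE  -> -31
LOAD_CONST 51   -> -31 51
BINARY_MULTIPLY -> -1581
LOAD_CONST 60   -> -1581 60
BINARY_SUBTRACT -> -1641
LOAD_CONST 0    -> -1641 0
BINARY_MULTIPLY -> 0
LOAD_CONST -6   -> 0 -6
BINARY_ADD      -> -6
LOAD_CONST 26   -> -6 26
BINARY_ADD      -> 20
UNARY_NEGATIVE  -> -20
LOAD_CONST 11   -> -20 11
BINARY_ADD      -> -9
LOAD_CONST 9    -> -9 9
BINARY_SUBTRACT -> -18
UNARY_NEGATIVE  -> 18
LOAD_CONST -8   -> 18 -8
BINARY_MULTIPLY -> -144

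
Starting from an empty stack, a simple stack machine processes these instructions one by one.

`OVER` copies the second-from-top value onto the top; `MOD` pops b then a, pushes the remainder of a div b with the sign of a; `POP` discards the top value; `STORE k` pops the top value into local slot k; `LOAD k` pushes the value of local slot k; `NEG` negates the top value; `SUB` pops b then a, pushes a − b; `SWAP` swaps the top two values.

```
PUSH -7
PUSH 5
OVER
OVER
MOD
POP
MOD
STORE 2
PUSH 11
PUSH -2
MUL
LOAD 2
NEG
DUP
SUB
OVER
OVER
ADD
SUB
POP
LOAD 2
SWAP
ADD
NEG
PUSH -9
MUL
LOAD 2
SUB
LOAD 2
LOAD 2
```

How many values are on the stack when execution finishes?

PUSH -7 -> [-7]
PUSH 5  -> [-7, 5]
OVER    -> [-7, 5, -7]
OVER    -> [-7, 5, -7, 5]
MOD     -> [-7, 5, -2]
POP     -> [-7, 5]
MOD     -> [-2]
STORE 2 -> []
PUSH 11 -> [11]
PUSH -2 -> [11, -2]
MUL     -> [-22]
LOAD 2  -> [-22, -2]
NEG     -> [-22, 2]
DUP     -> [-22, 2, 2]
SUB     -> [-22, 0]
OVER    -> [-22, 0, -22]
OVER    -> [-22, 0, -22, 0]
ADD     -> [-22, 0, -22]
SUB     -> [-22, 22]
POP     -> [-22]
LOAD 2  -> [-22, -2]
SWAP    -> [-2, -22]
ADD     -> [-24]
NEG     -> [24]
PUSH -9 -> [24, -9]
MUL     -> [-216]
LOAD 2  -> [-216, -2]
SUB     -> [-214]
LOAD 2  -> [-214, -2]
LOAD 2  -> [-214, -2, -2]

3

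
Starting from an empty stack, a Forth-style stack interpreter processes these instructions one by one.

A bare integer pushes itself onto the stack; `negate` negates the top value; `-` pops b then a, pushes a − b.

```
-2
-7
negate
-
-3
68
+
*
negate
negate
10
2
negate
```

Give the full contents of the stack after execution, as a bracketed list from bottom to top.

[-585, 10, -2]

-2     → [-2]
-7     → [-2, -7]
negate → [-2, 7]
-      → [-9]
-3     → [-9, -3]
68     → [-9, -3, 68]
+      → [-9, 65]
*      → [-585]
negate → [585]
negate → [-585]
10     → [-585, 10]
2      → [-585, 10, 2]
negate → [-585, 10, -2]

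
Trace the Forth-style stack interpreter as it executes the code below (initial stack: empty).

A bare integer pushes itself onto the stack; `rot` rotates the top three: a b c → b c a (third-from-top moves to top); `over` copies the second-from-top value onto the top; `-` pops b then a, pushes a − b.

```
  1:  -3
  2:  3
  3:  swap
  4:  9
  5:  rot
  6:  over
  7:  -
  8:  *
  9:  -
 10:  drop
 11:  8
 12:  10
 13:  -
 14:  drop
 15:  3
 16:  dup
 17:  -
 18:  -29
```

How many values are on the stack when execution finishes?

2

-3   → -3
3    → -3 3
swap → 3 -3
9    → 3 -3 9
rot  → -3 9 3
over → -3 9 3 9
-    → -3 9 -6
*    → -3 -54
-    → 51
drop → (empty)
8    → 8
10   → 8 10
-    → -2
drop → (empty)
3    → 3
dup  → 3 3
-    → 0
-29  → 0 -29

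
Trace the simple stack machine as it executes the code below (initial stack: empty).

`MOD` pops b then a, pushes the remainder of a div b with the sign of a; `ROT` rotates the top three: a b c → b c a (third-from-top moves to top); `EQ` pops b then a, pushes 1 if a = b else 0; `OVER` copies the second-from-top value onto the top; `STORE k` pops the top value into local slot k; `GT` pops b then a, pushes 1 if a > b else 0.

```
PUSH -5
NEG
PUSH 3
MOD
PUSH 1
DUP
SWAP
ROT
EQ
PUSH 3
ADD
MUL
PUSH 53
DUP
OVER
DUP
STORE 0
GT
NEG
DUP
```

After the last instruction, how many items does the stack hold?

PUSH -5 -> -5
NEG     -> 5
PUSH 3  -> 5 3
MOD     -> 2
PUSH 1  -> 2 1
DUP     -> 2 1 1
SWAP    -> 2 1 1
ROT     -> 1 1 2
EQ      -> 1 0
PUSH 3  -> 1 0 3
ADD     -> 1 3
MUL     -> 3
PUSH 53 -> 3 53
DUP     -> 3 53 53
OVER    -> 3 53 53 53
DUP     -> 3 53 53 53 53
STORE 0 -> 3 53 53 53
GT      -> 3 53 0
NEG     -> 3 53 0
DUP     -> 3 53 0 0

4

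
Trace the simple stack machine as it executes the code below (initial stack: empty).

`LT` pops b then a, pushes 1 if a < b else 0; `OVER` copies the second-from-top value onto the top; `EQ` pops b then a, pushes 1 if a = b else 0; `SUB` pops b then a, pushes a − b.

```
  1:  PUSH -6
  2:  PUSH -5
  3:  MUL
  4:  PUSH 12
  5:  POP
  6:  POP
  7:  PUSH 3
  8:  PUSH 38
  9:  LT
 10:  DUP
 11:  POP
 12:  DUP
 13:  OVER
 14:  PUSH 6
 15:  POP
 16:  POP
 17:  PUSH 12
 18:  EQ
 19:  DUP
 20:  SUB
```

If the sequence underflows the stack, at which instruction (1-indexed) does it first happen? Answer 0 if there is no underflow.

PUSH -6  [-6]
PUSH -5  [-6, -5]
MUL      [30]
PUSH 12  [30, 12]
POP      [30]
POP      []
PUSH 3   [3]
PUSH 38  [3, 38]
LT       [1]
DUP      [1, 1]
POP      [1]
DUP      [1, 1]
OVER     [1, 1, 1]
PUSH 6   [1, 1, 1, 6]
POP      [1, 1, 1]
POP      [1, 1]
PUSH 12  [1, 1, 12]
EQ       [1, 0]
DUP      [1, 0, 0]
SUB      [1, 0]

0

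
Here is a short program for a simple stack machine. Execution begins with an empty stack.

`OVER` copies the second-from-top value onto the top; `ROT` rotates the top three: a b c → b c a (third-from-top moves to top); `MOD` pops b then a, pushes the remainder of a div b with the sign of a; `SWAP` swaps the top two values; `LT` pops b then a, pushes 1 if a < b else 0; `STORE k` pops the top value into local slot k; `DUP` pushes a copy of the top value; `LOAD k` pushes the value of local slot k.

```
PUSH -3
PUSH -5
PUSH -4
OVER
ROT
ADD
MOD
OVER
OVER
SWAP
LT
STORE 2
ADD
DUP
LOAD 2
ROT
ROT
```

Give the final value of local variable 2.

1

PUSH -3 : -3
PUSH -5 : -3 -5
PUSH -4 : -3 -5 -4
OVER    : -3 -5 -4 -5
ROT     : -3 -4 -5 -5
ADD     : -3 -4 -10
MOD     : -3 -4
OVER    : -3 -4 -3
OVER    : -3 -4 -3 -4
SWAP    : -3 -4 -4 -3
LT      : -3 -4 1
STORE 2 : -3 -4
ADD     : -7
DUP     : -7 -7
LOAD 2  : -7 -7 1
ROT     : -7 1 -7
ROT     : 1 -7 -7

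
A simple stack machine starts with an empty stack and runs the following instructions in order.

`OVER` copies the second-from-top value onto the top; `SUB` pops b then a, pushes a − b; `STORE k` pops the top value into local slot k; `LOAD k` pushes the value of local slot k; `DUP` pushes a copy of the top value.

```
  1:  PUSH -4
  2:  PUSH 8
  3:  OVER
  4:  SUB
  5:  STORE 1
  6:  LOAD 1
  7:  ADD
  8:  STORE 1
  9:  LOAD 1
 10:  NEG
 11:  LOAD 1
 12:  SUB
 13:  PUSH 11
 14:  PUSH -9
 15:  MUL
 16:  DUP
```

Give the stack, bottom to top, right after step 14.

[-16, 11, -9]

PUSH -4 : -4
PUSH 8  : -4 8
OVER    : -4 8 -4
SUB     : -4 12
STORE 1 : -4
LOAD 1  : -4 12
ADD     : 8
STORE 1 : (empty)
LOAD 1  : 8
NEG     : -8
LOAD 1  : -8 8
SUB     : -16
PUSH 11 : -16 11
PUSH -9 : -16 11 -9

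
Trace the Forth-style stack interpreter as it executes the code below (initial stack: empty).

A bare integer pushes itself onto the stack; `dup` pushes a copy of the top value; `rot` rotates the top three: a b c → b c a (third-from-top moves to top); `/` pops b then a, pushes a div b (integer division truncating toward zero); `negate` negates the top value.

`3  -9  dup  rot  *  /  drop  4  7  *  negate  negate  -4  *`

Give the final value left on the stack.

3      : [3]
-9     : [3, -9]
dup    : [3, -9, -9]
rot    : [-9, -9, 3]
*      : [-9, -27]
/      : [0]
drop   : []
4      : [4]
7      : [4, 7]
*      : [28]
negate : [-28]
negate : [28]
-4     : [28, -4]
*      : [-112]

-112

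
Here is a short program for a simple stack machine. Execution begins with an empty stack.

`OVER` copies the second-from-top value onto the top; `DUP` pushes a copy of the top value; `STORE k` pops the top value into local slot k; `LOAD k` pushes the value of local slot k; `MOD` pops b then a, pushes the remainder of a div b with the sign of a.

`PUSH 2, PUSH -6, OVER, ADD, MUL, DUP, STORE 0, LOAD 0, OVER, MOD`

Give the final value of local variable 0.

PUSH 2  -> [2]
PUSH -6 -> [2, -6]
OVER    -> [2, -6, 2]
ADD     -> [2, -4]
MUL     -> [-8]
DUP     -> [-8, -8]
STORE 0 -> [-8]
LOAD 0  -> [-8, -8]
OVER    -> [-8, -8, -8]
MOD     -> [-8, 0]

-8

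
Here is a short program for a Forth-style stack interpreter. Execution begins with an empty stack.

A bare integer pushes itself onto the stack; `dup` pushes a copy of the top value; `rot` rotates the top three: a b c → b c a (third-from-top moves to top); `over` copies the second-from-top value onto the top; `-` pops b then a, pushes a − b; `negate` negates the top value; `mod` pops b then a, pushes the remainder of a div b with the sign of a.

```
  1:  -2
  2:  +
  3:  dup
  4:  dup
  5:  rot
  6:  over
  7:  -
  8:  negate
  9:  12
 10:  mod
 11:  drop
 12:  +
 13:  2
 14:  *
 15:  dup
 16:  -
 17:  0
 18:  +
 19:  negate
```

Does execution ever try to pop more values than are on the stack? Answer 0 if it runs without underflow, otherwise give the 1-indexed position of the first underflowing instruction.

-2 : [-2]
+  — needs 2 operands, stack has 1 → underflow

2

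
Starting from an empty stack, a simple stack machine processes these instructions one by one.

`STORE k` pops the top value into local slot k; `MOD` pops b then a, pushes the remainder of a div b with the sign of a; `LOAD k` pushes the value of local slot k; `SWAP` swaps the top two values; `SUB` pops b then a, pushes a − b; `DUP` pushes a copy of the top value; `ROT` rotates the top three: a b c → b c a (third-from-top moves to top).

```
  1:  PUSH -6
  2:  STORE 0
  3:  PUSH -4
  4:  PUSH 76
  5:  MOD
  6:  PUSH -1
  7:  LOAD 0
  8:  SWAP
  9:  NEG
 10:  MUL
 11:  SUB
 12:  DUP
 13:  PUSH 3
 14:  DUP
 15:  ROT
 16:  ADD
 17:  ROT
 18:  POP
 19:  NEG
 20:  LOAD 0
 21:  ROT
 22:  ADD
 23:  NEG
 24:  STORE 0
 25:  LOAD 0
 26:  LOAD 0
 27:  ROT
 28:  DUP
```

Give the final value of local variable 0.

3

PUSH -6 → [-6]
STORE 0 → []
PUSH -4 → [-4]
PUSH 76 → [-4, 76]
MOD     → [-4]
PUSH -1 → [-4, -1]
LOAD 0  → [-4, -1, -6]
SWAP    → [-4, -6, -1]
NEG     → [-4, -6, 1]
MUL     → [-4, -6]
SUB     → [2]
DUP     → [2, 2]
PUSH 3  → [2, 2, 3]
DUP     → [2, 2, 3, 3]
ROT     → [2, 3, 3, 2]
ADD     → [2, 3, 5]
ROT     → [3, 5, 2]
POP     → [3, 5]
NEG     → [3, -5]
LOAD 0  → [3, -5, -6]
ROT     → [-5, -6, 3]
ADD     → [-5, -3]
NEG     → [-5, 3]
STORE 0 → [-5]
LOAD 0  → [-5, 3]
LOAD 0  → [-5, 3, 3]
ROT     → [3, 3, -5]
DUP     → [3, 3, -5, -5]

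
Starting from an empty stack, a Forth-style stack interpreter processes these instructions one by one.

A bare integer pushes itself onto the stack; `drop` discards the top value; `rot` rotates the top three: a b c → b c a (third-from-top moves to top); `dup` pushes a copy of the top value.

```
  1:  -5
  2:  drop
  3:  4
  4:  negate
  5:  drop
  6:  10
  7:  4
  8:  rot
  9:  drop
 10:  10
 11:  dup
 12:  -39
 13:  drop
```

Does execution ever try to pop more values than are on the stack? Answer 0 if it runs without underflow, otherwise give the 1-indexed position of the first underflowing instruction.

8

-5     → [-5]
drop   → []
4      → [4]
negate → [-4]
drop   → []
10     → [10]
4      → [10, 4]
rot  — needs 3 operands, stack has 2 → underflow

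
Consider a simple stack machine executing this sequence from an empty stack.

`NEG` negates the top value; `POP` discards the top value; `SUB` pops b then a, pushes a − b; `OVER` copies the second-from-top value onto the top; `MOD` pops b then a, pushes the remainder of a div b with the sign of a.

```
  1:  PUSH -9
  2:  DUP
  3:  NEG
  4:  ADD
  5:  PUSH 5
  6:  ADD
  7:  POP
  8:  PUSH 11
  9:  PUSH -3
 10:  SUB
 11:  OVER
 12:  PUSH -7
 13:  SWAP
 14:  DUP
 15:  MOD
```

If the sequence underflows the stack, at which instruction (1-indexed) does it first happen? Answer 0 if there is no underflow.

PUSH -9 -> -9
DUP     -> -9 -9
NEG     -> -9 9
ADD     -> 0
PUSH 5  -> 0 5
ADD     -> 5
POP     -> (empty)
PUSH 11 -> 11
PUSH -3 -> 11 -3
SUB     -> 14
OVER  — needs 2 operands, stack has 1 → underflow

11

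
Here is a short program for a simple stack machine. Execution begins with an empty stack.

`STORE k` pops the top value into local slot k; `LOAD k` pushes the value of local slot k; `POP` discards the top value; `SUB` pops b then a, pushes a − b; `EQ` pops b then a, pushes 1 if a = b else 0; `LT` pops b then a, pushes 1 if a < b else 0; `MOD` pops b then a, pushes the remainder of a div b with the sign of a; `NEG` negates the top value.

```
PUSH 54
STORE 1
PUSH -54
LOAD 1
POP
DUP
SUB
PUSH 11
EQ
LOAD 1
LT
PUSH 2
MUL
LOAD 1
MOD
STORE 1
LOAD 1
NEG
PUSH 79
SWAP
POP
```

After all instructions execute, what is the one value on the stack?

79

PUSH 54  : 54
STORE 1  : (empty)
PUSH -54 : -54
LOAD 1   : -54 54
POP      : -54
DUP      : -54 -54
SUB      : 0
PUSH 11  : 0 11
EQ       : 0
LOAD 1   : 0 54
LT       : 1
PUSH 2   : 1 2
MUL      : 2
LOAD 1   : 2 54
MOD      : 2
STORE 1  : (empty)
LOAD 1   : 2
NEG      : -2
PUSH 79  : -2 79
SWAP     : 79 -2
POP      : 79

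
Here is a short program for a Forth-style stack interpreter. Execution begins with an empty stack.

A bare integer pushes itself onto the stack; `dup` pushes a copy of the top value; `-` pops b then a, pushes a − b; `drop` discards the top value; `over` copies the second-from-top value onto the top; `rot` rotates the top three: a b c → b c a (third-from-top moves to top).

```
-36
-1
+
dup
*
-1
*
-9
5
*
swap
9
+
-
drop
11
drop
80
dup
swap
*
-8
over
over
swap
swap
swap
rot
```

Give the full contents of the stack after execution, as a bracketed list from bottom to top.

[6400, -8, 6400, -8]

-36  -> -36
-1   -> -36 -1
+    -> -37
dup  -> -37 -37
*    -> 1369
-1   -> 1369 -1
*    -> -1369
-9   -> -1369 -9
5    -> -1369 -9 5
*    -> -1369 -45
swap -> -45 -1369
9    -> -45 -1369 9
+    -> -45 -1360
-    -> 1315
drop -> (empty)
11   -> 11
drop -> (empty)
80   -> 80
dup  -> 80 80
swap -> 80 80
*    -> 6400
-8   -> 6400 -8
over -> 6400 -8 6400
over -> 6400 -8 6400 -8
swap -> 6400 -8 -8 6400
swap -> 6400 -8 6400 -8
swap -> 6400 -8 -8 6400
rot  -> 6400 -8 6400 -8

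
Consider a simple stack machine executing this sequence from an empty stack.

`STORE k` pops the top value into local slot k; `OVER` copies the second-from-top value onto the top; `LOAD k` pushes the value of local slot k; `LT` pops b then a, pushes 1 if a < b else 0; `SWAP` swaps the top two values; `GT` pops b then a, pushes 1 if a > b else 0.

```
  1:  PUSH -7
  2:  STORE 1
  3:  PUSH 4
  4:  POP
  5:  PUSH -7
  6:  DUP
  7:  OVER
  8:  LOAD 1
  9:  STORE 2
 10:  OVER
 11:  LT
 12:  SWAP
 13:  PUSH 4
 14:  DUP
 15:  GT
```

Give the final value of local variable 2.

-7

PUSH -7  [-7]
STORE 1  []
PUSH 4   [4]
POP      []
PUSH -7  [-7]
DUP      [-7, -7]
OVER     [-7, -7, -7]
LOAD 1   [-7, -7, -7, -7]
STORE 2  [-7, -7, -7]
OVER     [-7, -7, -7, -7]
LT       [-7, -7, 0]
SWAP     [-7, 0, -7]
PUSH 4   [-7, 0, -7, 4]
DUP      [-7, 0, -7, 4, 4]
GT       [-7, 0, -7, 0]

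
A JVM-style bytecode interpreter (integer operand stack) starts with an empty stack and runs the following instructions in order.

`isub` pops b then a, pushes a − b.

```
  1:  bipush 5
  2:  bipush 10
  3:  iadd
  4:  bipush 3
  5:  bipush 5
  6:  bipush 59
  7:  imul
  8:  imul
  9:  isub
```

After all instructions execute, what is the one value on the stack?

-870

bipush 5  : [5]
bipush 10 : [5, 10]
iadd      : [15]
bipush 3  : [15, 3]
bipush 5  : [15, 3, 5]
bipush 59 : [15, 3, 5, 59]
imul      : [15, 3, 295]
imul      : [15, 885]
isub      : [-870]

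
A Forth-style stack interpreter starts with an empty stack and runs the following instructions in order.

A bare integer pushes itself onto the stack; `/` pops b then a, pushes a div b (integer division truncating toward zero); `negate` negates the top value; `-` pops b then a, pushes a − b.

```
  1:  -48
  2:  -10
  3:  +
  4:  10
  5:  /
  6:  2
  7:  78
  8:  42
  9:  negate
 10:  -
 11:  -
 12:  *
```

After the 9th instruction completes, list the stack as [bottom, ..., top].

[-5, 2, 78, -42]

-48     -48
-10     -48 -10
+       -58
10      -58 10
/       -5
2       -5 2
78      -5 2 78
42      -5 2 78 42
negate  -5 2 78 -42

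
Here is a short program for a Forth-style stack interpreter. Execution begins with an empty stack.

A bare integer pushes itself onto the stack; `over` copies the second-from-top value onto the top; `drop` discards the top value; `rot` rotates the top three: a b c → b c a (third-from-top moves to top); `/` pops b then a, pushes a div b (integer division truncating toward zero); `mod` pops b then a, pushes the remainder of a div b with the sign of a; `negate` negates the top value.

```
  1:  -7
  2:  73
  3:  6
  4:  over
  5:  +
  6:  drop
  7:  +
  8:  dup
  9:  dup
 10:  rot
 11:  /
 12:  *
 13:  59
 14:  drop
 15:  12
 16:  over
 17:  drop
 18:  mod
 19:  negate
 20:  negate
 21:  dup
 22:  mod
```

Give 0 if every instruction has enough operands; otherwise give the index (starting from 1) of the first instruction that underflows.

0

-7     : [-7]
73     : [-7, 73]
6      : [-7, 73, 6]
over   : [-7, 73, 6, 73]
+      : [-7, 73, 79]
drop   : [-7, 73]
+      : [66]
dup    : [66, 66]
dup    : [66, 66, 66]
rot    : [66, 66, 66]
/      : [66, 1]
*      : [66]
59     : [66, 59]
drop   : [66]
12     : [66, 12]
over   : [66, 12, 66]
drop   : [66, 12]
mod    : [6]
negate : [-6]
negate : [6]
dup    : [6, 6]
mod    : [0]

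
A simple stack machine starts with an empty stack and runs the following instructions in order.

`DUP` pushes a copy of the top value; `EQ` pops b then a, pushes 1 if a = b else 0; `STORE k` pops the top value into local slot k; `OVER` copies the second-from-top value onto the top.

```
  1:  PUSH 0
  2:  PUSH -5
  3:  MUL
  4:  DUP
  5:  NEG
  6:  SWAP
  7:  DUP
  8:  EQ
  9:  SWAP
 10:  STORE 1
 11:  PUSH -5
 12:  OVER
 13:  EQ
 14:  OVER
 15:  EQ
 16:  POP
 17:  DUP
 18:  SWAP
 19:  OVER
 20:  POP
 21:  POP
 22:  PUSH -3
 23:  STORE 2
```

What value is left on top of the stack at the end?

PUSH 0  : [0]
PUSH -5 : [0, -5]
MUL     : [0]
DUP     : [0, 0]
NEG     : [0, 0]
SWAP    : [0, 0]
DUP     : [0, 0, 0]
EQ      : [0, 1]
SWAP    : [1, 0]
STORE 1 : [1]
PUSH -5 : [1, -5]
OVER    : [1, -5, 1]
EQ      : [1, 0]
OVER    : [1, 0, 1]
EQ      : [1, 0]
POP     : [1]
DUP     : [1, 1]
SWAP    : [1, 1]
OVER    : [1, 1, 1]
POP     : [1, 1]
POP     : [1]
PUSH -3 : [1, -3]
STORE 2 : [1]

1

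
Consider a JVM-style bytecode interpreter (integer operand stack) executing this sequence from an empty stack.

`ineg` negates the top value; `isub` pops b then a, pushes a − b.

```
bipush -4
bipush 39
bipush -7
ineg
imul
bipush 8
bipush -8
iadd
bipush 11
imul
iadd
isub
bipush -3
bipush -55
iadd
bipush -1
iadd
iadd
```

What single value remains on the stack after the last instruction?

-336

bipush -4   [-4]
bipush 39   [-4, 39]
bipush -7   [-4, 39, -7]
ineg        [-4, 39, 7]
imul        [-4, 273]
bipush 8    [-4, 273, 8]
bipush -8   [-4, 273, 8, -8]
iadd        [-4, 273, 0]
bipush 11   [-4, 273, 0, 11]
imul        [-4, 273, 0]
iadd        [-4, 273]
isub        [-277]
bipush -3   [-277, -3]
bipush -55  [-277, -3, -55]
iadd        [-277, -58]
bipush -1   [-277, -58, -1]
iadd        [-277, -59]
iadd        [-336]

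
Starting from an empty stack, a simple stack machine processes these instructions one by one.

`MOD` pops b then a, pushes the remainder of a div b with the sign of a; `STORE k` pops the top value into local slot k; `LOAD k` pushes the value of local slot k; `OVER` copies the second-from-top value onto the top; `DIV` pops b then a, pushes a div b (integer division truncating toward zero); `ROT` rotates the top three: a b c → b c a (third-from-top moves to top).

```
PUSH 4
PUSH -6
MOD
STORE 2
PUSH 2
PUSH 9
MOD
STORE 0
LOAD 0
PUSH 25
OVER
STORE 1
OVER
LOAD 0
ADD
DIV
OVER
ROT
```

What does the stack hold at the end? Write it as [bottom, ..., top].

PUSH 4  : [4]
PUSH -6 : [4, -6]
MOD     : [4]
STORE 2 : []
PUSH 2  : [2]
PUSH 9  : [2, 9]
MOD     : [2]
STORE 0 : []
LOAD 0  : [2]
PUSH 25 : [2, 25]
OVER    : [2, 25, 2]
STORE 1 : [2, 25]
OVER    : [2, 25, 2]
LOAD 0  : [2, 25, 2, 2]
ADD     : [2, 25, 4]
DIV     : [2, 6]
OVER    : [2, 6, 2]
ROT     : [6, 2, 2]

[6, 2, 2]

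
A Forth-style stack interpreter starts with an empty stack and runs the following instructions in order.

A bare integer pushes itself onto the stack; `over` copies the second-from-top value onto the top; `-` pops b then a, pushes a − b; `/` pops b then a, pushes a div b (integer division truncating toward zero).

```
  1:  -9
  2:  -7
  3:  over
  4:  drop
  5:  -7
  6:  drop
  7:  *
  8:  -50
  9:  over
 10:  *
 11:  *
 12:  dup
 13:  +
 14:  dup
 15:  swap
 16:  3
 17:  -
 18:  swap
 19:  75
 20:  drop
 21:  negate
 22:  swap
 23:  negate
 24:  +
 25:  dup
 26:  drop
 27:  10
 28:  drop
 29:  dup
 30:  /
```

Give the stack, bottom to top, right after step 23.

-9     : -9
-7     : -9 -7
over   : -9 -7 -9
drop   : -9 -7
-7     : -9 -7 -7
drop   : -9 -7
*      : 63
-50    : 63 -50
over   : 63 -50 63
*      : 63 -3150
*      : -198450
dup    : -198450 -198450
+      : -396900
dup    : -396900 -396900
swap   : -396900 -396900
3      : -396900 -396900 3
-      : -396900 -396903
swap   : -396903 -396900
75     : -396903 -396900 75
drop   : -396903 -396900
negate : -396903 396900
swap   : 396900 -396903
negate : 396900 396903

[396900, 396903]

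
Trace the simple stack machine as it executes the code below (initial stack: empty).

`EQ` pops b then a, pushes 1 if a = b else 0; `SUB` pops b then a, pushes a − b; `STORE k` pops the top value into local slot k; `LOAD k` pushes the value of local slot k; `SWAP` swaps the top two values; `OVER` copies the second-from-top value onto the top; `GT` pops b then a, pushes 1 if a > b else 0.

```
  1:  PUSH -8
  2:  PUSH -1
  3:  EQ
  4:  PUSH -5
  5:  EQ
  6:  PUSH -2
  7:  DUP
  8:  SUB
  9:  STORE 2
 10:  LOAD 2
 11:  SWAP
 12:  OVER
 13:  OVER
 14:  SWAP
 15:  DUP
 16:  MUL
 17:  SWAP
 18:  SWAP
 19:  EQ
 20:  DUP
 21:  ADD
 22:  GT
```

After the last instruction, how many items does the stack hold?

2

PUSH -8  -8
PUSH -1  -8 -1
EQ       0
PUSH -5  0 -5
EQ       0
PUSH -2  0 -2
DUP      0 -2 -2
SUB      0 0
STORE 2  0
LOAD 2   0 0
SWAP     0 0
OVER     0 0 0
OVER     0 0 0 0
SWAP     0 0 0 0
DUP      0 0 0 0 0
MUL      0 0 0 0
SWAP     0 0 0 0
SWAP     0 0 0 0
EQ       0 0 1
DUP      0 0 1 1
ADD      0 0 2
GT       0 0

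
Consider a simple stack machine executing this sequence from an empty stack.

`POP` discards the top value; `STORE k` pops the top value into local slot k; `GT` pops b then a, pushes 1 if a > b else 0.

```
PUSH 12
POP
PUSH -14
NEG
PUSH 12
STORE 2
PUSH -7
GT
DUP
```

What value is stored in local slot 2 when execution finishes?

PUSH 12  -> [12]
POP      -> []
PUSH -14 -> [-14]
NEG      -> [14]
PUSH 12  -> [14, 12]
STORE 2  -> [14]
PUSH -7  -> [14, -7]
GT       -> [1]
DUP      -> [1, 1]

12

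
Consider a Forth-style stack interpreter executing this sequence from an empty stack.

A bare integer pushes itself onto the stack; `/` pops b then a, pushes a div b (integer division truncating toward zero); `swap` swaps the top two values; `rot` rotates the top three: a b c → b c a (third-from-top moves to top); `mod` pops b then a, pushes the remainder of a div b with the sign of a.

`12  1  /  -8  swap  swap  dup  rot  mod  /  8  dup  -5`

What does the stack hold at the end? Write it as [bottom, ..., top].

[1, 8, 8, -5]

12   : 12
1    : 12 1
/    : 12
-8   : 12 -8
swap : -8 12
swap : 12 -8
dup  : 12 -8 -8
rot  : -8 -8 12
mod  : -8 -8
/    : 1
8    : 1 8
dup  : 1 8 8
-5   : 1 8 8 -5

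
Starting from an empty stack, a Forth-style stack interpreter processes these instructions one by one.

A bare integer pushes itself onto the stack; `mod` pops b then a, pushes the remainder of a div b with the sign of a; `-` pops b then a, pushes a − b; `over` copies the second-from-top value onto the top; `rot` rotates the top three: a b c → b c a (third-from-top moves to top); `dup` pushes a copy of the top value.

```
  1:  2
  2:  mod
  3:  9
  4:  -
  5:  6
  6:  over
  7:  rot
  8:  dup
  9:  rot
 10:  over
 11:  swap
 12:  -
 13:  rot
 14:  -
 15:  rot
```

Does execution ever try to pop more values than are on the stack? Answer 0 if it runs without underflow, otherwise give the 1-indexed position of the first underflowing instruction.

2  2
mod  — needs 2 operands, stack has 1 → underflow

2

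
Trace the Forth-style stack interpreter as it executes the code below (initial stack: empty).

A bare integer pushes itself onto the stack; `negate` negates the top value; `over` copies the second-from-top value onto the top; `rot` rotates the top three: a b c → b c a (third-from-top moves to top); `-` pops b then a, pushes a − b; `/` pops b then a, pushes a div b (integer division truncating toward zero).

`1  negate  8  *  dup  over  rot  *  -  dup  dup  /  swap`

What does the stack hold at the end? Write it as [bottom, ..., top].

1       [1]
negate  [-1]
8       [-1, 8]
*       [-8]
dup     [-8, -8]
over    [-8, -8, -8]
rot     [-8, -8, -8]
*       [-8, 64]
-       [-72]
dup     [-72, -72]
dup     [-72, -72, -72]
/       [-72, 1]
swap    [1, -72]

[1, -72]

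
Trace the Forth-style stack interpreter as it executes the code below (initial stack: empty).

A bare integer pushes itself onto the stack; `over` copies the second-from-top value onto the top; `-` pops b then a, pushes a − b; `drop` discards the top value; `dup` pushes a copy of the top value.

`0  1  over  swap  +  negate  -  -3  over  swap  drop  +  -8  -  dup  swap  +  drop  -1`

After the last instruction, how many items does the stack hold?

0      : 0
1      : 0 1
over   : 0 1 0
swap   : 0 0 1
+      : 0 1
negate : 0 -1
-      : 1
-3     : 1 -3
over   : 1 -3 1
swap   : 1 1 -3
drop   : 1 1
+      : 2
-8     : 2 -8
-      : 10
dup    : 10 10
swap   : 10 10
+      : 20
drop   : (empty)
-1     : -1

1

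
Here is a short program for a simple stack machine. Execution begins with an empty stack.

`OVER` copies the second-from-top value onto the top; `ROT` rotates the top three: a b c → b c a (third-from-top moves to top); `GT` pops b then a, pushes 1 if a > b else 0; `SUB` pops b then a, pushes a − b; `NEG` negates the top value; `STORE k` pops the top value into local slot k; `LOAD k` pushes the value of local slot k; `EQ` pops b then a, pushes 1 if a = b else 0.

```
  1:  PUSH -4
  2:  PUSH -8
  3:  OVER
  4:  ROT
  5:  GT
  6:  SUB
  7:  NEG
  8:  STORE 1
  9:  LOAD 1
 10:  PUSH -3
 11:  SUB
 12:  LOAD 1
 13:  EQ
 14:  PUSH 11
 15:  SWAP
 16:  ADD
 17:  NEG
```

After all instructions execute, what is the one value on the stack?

-11

PUSH -4 → -4
PUSH -8 → -4 -8
OVER    → -4 -8 -4
ROT     → -8 -4 -4
GT      → -8 0
SUB     → -8
NEG     → 8
STORE 1 → (empty)
LOAD 1  → 8
PUSH -3 → 8 -3
SUB     → 11
LOAD 1  → 11 8
EQ      → 0
PUSH 11 → 0 11
SWAP    → 11 0
ADD     → 11
NEG     → -11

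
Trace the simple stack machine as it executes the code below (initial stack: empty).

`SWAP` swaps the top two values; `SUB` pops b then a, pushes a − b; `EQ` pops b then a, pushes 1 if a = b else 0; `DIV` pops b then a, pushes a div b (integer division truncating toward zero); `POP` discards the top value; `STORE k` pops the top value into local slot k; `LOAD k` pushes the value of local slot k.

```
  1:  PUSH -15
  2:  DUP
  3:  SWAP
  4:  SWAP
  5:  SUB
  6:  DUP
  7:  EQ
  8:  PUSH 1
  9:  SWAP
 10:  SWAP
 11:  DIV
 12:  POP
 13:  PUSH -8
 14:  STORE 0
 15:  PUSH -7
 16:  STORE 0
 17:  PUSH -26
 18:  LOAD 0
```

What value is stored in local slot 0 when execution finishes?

PUSH -15  -15
DUP       -15 -15
SWAP      -15 -15
SWAP      -15 -15
SUB       0
DUP       0 0
EQ        1
PUSH 1    1 1
SWAP      1 1
SWAP      1 1
DIV       1
POP       (empty)
PUSH -8   -8
STORE 0   (empty)
PUSH -7   -7
STORE 0   (empty)
PUSH -26  -26
LOAD 0    -26 -7

-7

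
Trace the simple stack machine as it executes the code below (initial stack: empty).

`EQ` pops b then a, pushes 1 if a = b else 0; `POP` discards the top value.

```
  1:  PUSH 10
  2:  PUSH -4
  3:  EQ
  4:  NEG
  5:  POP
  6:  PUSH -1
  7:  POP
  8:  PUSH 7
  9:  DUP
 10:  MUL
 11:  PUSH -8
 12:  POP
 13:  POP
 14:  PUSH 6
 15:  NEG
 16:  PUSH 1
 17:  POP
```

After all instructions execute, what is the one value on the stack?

-6

PUSH 10  10
PUSH -4  10 -4
EQ       0
NEG      0
POP      (empty)
PUSH -1  -1
POP      (empty)
PUSH 7   7
DUP      7 7
MUL      49
PUSH -8  49 -8
POP      49
POP      (empty)
PUSH 6   6
NEG      -6
PUSH 1   -6 1
POP      -6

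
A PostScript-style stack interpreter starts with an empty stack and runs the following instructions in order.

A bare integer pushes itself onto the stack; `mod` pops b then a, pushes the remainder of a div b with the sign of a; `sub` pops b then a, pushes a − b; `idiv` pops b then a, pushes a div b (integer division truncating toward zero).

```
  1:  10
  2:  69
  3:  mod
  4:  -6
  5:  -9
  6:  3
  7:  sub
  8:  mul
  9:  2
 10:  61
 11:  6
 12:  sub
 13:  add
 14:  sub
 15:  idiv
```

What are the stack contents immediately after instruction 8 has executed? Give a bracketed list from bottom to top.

10  -> [10]
69  -> [10, 69]
mod -> [10]
-6  -> [10, -6]
-9  -> [10, -6, -9]
3   -> [10, -6, -9, 3]
sub -> [10, -6, -12]
mul -> [10, 72]

[10, 72]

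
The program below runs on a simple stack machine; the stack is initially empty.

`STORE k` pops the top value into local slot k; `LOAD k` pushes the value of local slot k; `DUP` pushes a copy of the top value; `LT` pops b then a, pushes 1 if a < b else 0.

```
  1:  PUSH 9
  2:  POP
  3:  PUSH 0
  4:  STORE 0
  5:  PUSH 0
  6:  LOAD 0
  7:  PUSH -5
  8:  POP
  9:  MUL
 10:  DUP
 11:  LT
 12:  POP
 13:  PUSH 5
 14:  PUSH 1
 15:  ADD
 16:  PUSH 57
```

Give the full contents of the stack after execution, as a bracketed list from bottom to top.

[6, 57]

PUSH 9   9
POP      (empty)
PUSH 0   0
STORE 0  (empty)
PUSH 0   0
LOAD 0   0 0
PUSH -5  0 0 -5
POP      0 0
MUL      0
DUP      0 0
LT       0
POP      (empty)
PUSH 5   5
PUSH 1   5 1
ADD      6
PUSH 57  6 57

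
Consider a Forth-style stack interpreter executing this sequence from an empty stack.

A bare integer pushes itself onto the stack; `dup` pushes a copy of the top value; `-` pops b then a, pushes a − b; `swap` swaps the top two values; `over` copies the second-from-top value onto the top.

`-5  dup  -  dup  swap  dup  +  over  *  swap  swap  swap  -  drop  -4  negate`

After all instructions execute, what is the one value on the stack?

4

-5      -5
dup     -5 -5
-       0
dup     0 0
swap    0 0
dup     0 0 0
+       0 0
over    0 0 0
*       0 0
swap    0 0
swap    0 0
swap    0 0
-       0
drop    (empty)
-4      -4
negate  4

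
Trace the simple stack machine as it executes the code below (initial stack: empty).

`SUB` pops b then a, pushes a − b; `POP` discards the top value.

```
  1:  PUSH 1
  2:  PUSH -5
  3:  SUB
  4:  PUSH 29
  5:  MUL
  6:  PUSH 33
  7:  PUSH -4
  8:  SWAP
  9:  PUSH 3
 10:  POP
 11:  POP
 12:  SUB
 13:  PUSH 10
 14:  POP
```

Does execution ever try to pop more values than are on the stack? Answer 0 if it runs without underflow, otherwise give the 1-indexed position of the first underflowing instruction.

PUSH 1  → [1]
PUSH -5 → [1, -5]
SUB     → [6]
PUSH 29 → [6, 29]
MUL     → [174]
PUSH 33 → [174, 33]
PUSH -4 → [174, 33, -4]
SWAP    → [174, -4, 33]
PUSH 3  → [174, -4, 33, 3]
POP     → [174, -4, 33]
POP     → [174, -4]
SUB     → [178]
PUSH 10 → [178, 10]
POP     → [178]

0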